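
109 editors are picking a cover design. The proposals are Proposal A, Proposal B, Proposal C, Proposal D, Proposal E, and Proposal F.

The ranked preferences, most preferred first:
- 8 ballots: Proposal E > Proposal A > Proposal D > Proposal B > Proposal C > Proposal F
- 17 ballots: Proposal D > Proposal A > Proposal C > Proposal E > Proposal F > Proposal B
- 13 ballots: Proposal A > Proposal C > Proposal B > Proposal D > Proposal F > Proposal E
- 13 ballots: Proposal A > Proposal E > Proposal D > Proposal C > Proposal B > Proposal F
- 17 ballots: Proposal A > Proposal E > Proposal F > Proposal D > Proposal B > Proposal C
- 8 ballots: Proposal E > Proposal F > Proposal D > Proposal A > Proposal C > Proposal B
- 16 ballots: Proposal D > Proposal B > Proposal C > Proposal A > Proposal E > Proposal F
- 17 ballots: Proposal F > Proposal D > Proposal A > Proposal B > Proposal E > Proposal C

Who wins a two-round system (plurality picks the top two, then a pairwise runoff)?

Round 1 first-place votes: Proposal A 43, Proposal B 0, Proposal C 0, Proposal D 33, Proposal E 16, Proposal F 17. Proposal A and Proposal D advance.
Runoff: Proposal A is ranked above Proposal D on 51 ballots, Proposal D above Proposal A on 58.

Proposal D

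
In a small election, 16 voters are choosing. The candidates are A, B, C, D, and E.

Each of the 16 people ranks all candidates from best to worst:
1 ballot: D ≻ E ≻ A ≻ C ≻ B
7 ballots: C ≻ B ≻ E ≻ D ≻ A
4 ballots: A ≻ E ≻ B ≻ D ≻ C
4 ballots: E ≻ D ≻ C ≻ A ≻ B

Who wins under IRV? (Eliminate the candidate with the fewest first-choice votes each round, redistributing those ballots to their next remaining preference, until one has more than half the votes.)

E

Round 1: A 4, B 0, C 7, D 1, E 4. B eliminated.
Round 2: A 4, C 7, D 1, E 4. D eliminated.
Round 3: A 4, C 7, E 5. A eliminated.
Round 4: C 7, E 9. E has a majority (≥9).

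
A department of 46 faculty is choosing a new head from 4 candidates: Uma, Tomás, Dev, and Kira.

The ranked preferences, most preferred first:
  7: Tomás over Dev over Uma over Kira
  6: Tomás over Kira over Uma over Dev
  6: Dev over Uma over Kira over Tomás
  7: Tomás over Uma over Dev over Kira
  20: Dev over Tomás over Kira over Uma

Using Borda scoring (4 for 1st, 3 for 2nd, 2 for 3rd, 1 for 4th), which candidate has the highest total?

Uma: 7×2 + 6×2 + 6×3 + 7×3 + 20×1 = 85
Tomás: 7×4 + 6×4 + 6×1 + 7×4 + 20×3 = 146
Dev: 7×3 + 6×1 + 6×4 + 7×2 + 20×4 = 145
Kira: 7×1 + 6×3 + 6×2 + 7×1 + 20×2 = 84

Tomás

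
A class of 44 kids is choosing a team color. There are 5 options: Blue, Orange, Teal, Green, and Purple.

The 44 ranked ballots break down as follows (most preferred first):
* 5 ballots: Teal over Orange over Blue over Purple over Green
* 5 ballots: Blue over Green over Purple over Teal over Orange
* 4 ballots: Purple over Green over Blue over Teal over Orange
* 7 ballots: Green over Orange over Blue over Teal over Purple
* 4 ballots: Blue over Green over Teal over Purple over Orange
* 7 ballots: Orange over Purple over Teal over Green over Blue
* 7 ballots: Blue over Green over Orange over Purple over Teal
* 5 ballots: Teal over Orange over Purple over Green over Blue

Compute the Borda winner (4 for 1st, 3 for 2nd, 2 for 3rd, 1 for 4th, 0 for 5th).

Green

Blue: 5×2 + 5×4 + 4×2 + 7×2 + 4×4 + 7×0 + 7×4 + 5×0 = 96
Orange: 5×3 + 5×0 + 4×0 + 7×3 + 4×0 + 7×4 + 7×2 + 5×3 = 93
Teal: 5×4 + 5×1 + 4×1 + 7×1 + 4×2 + 7×2 + 7×0 + 5×4 = 78
Green: 5×0 + 5×3 + 4×3 + 7×4 + 4×3 + 7×1 + 7×3 + 5×1 = 100
Purple: 5×1 + 5×2 + 4×4 + 7×0 + 4×1 + 7×3 + 7×1 + 5×2 = 73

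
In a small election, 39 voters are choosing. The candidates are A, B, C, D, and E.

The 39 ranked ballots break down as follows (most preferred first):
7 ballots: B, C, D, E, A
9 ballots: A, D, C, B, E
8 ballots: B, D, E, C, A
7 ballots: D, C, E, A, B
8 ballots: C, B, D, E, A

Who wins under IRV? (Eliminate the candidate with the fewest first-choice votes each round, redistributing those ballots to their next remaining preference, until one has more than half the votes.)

C

Round 1: A 9, B 15, C 8, D 7, E 0. E eliminated.
Round 2: A 9, B 15, C 8, D 7. D eliminated.
Round 3: A 9, B 15, C 15. A eliminated.
Round 4: B 15, C 24. C has a majority (≥20).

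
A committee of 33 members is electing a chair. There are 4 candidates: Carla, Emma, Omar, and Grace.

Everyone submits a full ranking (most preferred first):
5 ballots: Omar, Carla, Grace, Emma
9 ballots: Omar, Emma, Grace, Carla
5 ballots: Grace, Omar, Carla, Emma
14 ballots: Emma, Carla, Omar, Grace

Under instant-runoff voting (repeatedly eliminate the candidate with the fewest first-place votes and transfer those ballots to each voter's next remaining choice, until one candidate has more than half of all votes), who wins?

Omar

Round 1: Carla 0, Emma 14, Omar 14, Grace 5. Carla eliminated.
Round 2: Emma 14, Omar 14, Grace 5. Grace eliminated.
Round 3: Emma 14, Omar 19. Omar has a majority (≥17).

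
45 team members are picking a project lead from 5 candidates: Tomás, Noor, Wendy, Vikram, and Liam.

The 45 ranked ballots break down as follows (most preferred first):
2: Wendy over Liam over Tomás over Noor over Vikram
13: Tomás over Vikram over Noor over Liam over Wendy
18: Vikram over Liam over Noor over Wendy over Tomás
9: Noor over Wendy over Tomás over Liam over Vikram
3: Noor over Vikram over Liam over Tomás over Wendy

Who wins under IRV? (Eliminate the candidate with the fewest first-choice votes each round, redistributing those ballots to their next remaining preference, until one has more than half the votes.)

Round 1: Tomás 13, Noor 12, Wendy 2, Vikram 18, Liam 0. Liam eliminated.
Round 2: Tomás 13, Noor 12, Wendy 2, Vikram 18. Wendy eliminated.
Round 3: Tomás 15, Noor 12, Vikram 18. Noor eliminated.
Round 4: Tomás 24, Vikram 21. Tomás has a majority (≥23).

Tomás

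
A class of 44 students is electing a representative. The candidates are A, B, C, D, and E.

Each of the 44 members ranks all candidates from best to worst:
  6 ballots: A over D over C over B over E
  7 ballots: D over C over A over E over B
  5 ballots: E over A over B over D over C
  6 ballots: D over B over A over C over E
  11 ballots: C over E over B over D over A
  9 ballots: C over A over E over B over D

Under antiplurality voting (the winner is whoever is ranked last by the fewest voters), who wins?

C

Last-place votes: A 11, B 7, C 5, D 9, E 12.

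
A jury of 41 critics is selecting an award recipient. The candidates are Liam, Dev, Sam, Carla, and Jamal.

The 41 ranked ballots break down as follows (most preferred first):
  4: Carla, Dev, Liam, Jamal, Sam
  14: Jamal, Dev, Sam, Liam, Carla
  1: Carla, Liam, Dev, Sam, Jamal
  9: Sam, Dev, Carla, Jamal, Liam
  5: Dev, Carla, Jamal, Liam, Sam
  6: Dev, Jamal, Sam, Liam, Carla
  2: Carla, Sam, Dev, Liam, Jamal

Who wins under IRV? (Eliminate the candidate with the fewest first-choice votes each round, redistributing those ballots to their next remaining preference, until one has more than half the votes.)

Round 1: Liam 0, Dev 11, Sam 9, Carla 7, Jamal 14. Liam eliminated.
Round 2: Dev 11, Sam 9, Carla 7, Jamal 14. Carla eliminated.
Round 3: Dev 16, Sam 11, Jamal 14. Sam eliminated.
Round 4: Dev 27, Jamal 14. Dev has a majority (≥21).

Dev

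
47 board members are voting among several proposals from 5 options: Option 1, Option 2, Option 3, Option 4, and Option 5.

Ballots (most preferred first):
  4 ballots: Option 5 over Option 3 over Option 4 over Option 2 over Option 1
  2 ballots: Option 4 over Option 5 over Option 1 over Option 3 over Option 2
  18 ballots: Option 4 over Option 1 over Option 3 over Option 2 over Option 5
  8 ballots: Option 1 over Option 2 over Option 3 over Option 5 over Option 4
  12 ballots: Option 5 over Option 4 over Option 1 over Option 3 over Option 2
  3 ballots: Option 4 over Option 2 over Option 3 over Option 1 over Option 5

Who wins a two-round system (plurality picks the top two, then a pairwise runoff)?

Round 1 first-place votes: Option 1 8, Option 2 0, Option 3 0, Option 4 23, Option 5 16. Option 4 and Option 5 advance.
Runoff: Option 4 is ranked above Option 5 on 23 ballots, Option 5 above Option 4 on 24.

Option 5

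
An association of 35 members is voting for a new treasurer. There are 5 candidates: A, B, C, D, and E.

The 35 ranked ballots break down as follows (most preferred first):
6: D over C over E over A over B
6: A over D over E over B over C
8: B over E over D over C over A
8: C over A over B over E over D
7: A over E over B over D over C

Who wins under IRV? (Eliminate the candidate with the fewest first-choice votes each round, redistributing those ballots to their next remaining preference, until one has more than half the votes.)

Round 1: A 13, B 8, C 8, D 6, E 0. E eliminated.
Round 2: A 13, B 8, C 8, D 6. D eliminated.
Round 3: A 13, B 8, C 14. B eliminated.
Round 4: A 13, C 22. C has a majority (≥18).

C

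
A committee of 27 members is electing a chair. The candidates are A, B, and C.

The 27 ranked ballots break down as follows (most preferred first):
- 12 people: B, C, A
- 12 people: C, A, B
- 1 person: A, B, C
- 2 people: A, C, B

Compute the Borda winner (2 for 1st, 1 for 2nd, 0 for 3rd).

A: 12×0 + 12×1 + 1×2 + 2×2 = 18
B: 12×2 + 12×0 + 1×1 + 2×0 = 25
C: 12×1 + 12×2 + 1×0 + 2×1 = 38

C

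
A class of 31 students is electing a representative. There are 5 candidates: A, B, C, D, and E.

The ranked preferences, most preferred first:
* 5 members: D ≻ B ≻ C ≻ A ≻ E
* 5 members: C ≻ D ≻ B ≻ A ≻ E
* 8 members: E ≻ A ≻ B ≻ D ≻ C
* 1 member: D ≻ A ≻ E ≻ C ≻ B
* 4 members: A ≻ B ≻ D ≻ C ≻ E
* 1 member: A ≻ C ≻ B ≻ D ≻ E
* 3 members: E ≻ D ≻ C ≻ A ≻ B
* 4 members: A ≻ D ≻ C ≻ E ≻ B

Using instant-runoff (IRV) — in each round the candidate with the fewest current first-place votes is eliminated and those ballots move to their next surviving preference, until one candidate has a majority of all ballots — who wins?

Round 1: A 9, B 0, C 5, D 6, E 11. B eliminated.
Round 2: A 9, C 5, D 6, E 11. C eliminated.
Round 3: A 9, D 11, E 11. A eliminated.
Round 4: D 20, E 11. D has a majority (≥16).

D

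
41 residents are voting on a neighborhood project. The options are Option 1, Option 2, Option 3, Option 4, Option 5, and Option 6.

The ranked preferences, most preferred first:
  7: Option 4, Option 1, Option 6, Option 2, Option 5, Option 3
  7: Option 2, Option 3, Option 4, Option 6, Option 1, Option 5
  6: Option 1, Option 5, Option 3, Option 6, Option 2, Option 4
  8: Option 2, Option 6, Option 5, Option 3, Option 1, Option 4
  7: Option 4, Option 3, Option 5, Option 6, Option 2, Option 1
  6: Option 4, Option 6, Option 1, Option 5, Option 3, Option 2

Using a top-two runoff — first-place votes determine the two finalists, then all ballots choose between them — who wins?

Round 1 first-place votes: Option 1 6, Option 2 15, Option 3 0, Option 4 20, Option 5 0, Option 6 0. Option 4 and Option 2 advance.
Runoff: Option 4 is ranked above Option 2 on 20 ballots, Option 2 above Option 4 on 21.

Option 2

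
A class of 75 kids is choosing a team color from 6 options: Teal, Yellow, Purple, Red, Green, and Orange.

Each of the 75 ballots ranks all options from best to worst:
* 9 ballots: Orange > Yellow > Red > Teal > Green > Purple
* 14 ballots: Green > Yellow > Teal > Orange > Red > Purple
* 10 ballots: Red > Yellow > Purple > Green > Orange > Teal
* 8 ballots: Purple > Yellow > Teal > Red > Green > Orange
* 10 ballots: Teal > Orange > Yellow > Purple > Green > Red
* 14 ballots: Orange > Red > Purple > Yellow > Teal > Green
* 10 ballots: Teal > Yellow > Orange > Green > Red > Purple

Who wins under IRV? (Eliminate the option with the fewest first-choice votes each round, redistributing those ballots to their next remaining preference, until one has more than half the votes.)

Teal

Round 1: Teal 20, Yellow 0, Purple 8, Red 10, Green 14, Orange 23. Yellow eliminated.
Round 2: Teal 20, Purple 8, Red 10, Green 14, Orange 23. Purple eliminated.
Round 3: Teal 28, Red 10, Green 14, Orange 23. Red eliminated.
Round 4: Teal 28, Green 24, Orange 23. Orange eliminated.
Round 5: Teal 51, Green 24. Teal has a majority (≥38).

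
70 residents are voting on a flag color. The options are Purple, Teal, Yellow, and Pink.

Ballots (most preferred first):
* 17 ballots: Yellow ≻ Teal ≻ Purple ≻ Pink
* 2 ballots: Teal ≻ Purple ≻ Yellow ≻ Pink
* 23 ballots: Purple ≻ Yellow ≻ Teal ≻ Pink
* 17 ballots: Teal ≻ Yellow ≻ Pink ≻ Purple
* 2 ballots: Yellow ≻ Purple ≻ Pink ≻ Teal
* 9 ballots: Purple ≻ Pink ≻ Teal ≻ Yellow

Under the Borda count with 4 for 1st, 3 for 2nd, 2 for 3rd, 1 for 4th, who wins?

Yellow

Purple: 17×2 + 2×3 + 23×4 + 17×1 + 2×3 + 9×4 = 191
Teal: 17×3 + 2×4 + 23×2 + 17×4 + 2×1 + 9×2 = 193
Yellow: 17×4 + 2×2 + 23×3 + 17×3 + 2×4 + 9×1 = 209
Pink: 17×1 + 2×1 + 23×1 + 17×2 + 2×2 + 9×3 = 107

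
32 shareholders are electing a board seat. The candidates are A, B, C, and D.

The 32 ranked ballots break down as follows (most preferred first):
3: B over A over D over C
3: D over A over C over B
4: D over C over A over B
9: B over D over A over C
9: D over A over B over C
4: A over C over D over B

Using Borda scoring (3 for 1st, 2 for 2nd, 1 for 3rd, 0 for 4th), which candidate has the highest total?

A: 3×2 + 3×2 + 4×1 + 9×1 + 9×2 + 4×3 = 55
B: 3×3 + 3×0 + 4×0 + 9×3 + 9×1 + 4×0 = 45
C: 3×0 + 3×1 + 4×2 + 9×0 + 9×0 + 4×2 = 19
D: 3×1 + 3×3 + 4×3 + 9×2 + 9×3 + 4×1 = 73

D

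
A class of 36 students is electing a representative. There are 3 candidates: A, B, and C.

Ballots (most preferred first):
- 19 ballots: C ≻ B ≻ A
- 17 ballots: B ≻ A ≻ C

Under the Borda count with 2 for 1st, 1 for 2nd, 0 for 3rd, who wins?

B

A: 19×0 + 17×1 = 17
B: 19×1 + 17×2 = 53
C: 19×2 + 17×0 = 38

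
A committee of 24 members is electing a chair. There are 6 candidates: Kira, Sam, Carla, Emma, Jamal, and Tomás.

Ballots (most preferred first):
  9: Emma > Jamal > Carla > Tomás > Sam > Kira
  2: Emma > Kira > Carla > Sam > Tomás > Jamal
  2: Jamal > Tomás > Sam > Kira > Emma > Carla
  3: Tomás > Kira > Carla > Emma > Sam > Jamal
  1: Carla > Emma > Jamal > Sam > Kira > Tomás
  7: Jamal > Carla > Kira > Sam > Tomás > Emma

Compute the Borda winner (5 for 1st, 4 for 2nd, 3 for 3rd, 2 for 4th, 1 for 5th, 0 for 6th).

Jamal

Kira: 9×0 + 2×4 + 2×2 + 3×4 + 1×1 + 7×3 = 46
Sam: 9×1 + 2×2 + 2×3 + 3×1 + 1×2 + 7×2 = 38
Carla: 9×3 + 2×3 + 2×0 + 3×3 + 1×5 + 7×4 = 75
Emma: 9×5 + 2×5 + 2×1 + 3×2 + 1×4 + 7×0 = 67
Jamal: 9×4 + 2×0 + 2×5 + 3×0 + 1×3 + 7×5 = 84
Tomás: 9×2 + 2×1 + 2×4 + 3×5 + 1×0 + 7×1 = 50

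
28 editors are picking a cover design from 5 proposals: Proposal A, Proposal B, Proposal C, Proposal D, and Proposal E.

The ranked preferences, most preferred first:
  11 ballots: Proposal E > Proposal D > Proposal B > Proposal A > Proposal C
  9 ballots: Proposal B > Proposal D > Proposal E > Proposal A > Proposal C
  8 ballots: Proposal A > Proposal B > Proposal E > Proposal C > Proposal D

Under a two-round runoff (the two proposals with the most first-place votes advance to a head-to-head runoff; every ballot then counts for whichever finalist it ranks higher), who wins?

Proposal B

Round 1 first-place votes: Proposal A 8, Proposal B 9, Proposal C 0, Proposal D 0, Proposal E 11. Proposal E and Proposal B advance.
Runoff: Proposal E is ranked above Proposal B on 11 ballots, Proposal B above Proposal E on 17.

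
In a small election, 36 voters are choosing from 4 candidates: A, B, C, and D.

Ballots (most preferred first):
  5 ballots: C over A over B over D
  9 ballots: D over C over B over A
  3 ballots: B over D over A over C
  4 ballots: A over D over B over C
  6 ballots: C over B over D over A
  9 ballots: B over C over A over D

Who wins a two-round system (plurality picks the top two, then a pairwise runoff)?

C

Round 1 first-place votes: A 4, B 12, C 11, D 9. B and C advance.
Runoff: B is ranked above C on 16 ballots, C above B on 20.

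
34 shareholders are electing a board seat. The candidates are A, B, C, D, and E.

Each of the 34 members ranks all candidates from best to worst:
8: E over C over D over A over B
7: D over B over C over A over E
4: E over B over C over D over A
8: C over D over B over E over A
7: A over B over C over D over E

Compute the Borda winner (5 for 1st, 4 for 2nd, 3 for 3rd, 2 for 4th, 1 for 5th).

C

A: 8×2 + 7×2 + 4×1 + 8×1 + 7×5 = 77
B: 8×1 + 7×4 + 4×4 + 8×3 + 7×4 = 104
C: 8×4 + 7×3 + 4×3 + 8×5 + 7×3 = 126
D: 8×3 + 7×5 + 4×2 + 8×4 + 7×2 = 113
E: 8×5 + 7×1 + 4×5 + 8×2 + 7×1 = 90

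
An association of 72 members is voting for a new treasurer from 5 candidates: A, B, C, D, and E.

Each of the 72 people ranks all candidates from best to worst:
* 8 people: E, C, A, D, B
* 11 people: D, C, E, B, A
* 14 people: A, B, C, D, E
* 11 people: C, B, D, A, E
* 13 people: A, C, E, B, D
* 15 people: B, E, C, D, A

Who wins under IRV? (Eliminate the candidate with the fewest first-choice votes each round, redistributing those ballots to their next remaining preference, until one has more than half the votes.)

C

Round 1: A 27, B 15, C 11, D 11, E 8. E eliminated.
Round 2: A 27, B 15, C 19, D 11. D eliminated.
Round 3: A 27, B 15, C 30. B eliminated.
Round 4: A 27, C 45. C has a majority (≥37).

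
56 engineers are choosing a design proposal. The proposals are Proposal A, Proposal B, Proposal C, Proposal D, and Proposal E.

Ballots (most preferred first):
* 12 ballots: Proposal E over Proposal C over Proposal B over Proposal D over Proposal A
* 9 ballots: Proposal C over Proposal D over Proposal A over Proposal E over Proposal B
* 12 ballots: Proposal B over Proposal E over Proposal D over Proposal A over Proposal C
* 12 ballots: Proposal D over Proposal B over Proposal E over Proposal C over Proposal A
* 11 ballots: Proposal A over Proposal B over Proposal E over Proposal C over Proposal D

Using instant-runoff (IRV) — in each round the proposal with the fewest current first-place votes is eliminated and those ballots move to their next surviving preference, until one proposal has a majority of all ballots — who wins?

Round 1: Proposal A 11, Proposal B 12, Proposal C 9, Proposal D 12, Proposal E 12. Proposal C eliminated.
Round 2: Proposal A 11, Proposal B 12, Proposal D 21, Proposal E 12. Proposal A eliminated.
Round 3: Proposal B 23, Proposal D 21, Proposal E 12. Proposal E eliminated.
Round 4: Proposal B 35, Proposal D 21. Proposal B has a majority (≥29).

Proposal B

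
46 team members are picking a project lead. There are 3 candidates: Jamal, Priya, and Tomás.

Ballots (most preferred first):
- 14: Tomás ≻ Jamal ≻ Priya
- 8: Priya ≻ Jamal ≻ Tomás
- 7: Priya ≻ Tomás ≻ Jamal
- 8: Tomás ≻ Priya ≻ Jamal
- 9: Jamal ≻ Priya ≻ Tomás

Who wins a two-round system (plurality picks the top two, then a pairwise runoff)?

Round 1 first-place votes: Jamal 9, Priya 15, Tomás 22. Tomás and Priya advance.
Runoff: Tomás is ranked above Priya on 22 ballots, Priya above Tomás on 24.

Priya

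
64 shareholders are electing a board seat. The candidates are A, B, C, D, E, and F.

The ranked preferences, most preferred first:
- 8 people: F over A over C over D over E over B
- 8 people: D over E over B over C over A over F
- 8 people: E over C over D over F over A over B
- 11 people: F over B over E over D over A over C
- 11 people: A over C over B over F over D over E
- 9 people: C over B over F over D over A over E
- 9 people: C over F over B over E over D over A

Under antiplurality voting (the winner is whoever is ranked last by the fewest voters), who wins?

Last-place votes: A 9, B 16, C 11, D 0, E 20, F 8.

D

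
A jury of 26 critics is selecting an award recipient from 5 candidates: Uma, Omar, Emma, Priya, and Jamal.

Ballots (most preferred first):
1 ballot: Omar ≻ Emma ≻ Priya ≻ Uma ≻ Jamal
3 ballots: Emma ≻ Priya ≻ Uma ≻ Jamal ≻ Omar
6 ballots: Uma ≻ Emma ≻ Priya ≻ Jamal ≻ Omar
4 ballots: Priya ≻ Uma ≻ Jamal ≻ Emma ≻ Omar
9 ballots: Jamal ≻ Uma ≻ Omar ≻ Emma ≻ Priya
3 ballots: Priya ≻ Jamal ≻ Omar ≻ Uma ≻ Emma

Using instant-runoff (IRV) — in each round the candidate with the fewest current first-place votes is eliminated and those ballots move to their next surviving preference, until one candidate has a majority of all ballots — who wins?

Round 1: Uma 6, Omar 1, Emma 3, Priya 7, Jamal 9. Omar eliminated.
Round 2: Uma 6, Emma 4, Priya 7, Jamal 9. Emma eliminated.
Round 3: Uma 6, Priya 11, Jamal 9. Uma eliminated.
Round 4: Priya 17, Jamal 9. Priya has a majority (≥14).

Priya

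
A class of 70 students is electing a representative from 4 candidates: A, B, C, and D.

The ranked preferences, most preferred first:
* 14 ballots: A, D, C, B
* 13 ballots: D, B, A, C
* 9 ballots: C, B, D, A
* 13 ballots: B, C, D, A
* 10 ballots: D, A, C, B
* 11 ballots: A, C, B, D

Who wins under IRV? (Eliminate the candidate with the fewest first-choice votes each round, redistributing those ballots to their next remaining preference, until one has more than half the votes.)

D

Round 1: A 25, B 13, C 9, D 23. C eliminated.
Round 2: A 25, B 22, D 23. B eliminated.
Round 3: A 25, D 45. D has a majority (≥36).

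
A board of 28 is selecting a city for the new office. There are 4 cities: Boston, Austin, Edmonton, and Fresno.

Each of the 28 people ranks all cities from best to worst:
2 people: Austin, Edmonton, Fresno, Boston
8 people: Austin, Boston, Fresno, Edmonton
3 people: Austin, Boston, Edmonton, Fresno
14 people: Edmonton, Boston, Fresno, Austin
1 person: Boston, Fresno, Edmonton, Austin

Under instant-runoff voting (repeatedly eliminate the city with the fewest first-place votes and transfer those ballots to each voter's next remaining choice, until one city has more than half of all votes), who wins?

Edmonton

Round 1: Boston 1, Austin 13, Edmonton 14, Fresno 0. Fresno eliminated.
Round 2: Boston 1, Austin 13, Edmonton 14. Boston eliminated.
Round 3: Austin 13, Edmonton 15. Edmonton has a majority (≥15).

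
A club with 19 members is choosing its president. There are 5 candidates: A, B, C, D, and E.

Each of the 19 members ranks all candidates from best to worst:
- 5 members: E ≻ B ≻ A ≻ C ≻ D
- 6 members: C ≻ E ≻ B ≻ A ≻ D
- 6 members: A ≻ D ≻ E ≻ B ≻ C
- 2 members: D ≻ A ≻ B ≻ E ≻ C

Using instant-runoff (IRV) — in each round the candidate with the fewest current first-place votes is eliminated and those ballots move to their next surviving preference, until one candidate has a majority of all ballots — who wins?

Round 1: A 6, B 0, C 6, D 2, E 5. B eliminated.
Round 2: A 6, C 6, D 2, E 5. D eliminated.
Round 3: A 8, C 6, E 5. E eliminated.
Round 4: A 13, C 6. A has a majority (≥10).

A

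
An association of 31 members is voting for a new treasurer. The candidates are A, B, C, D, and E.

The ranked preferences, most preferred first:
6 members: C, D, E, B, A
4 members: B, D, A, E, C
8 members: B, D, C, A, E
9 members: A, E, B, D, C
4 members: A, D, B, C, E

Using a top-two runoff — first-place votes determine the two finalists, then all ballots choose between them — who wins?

Round 1 first-place votes: A 13, B 12, C 6, D 0, E 0. A and B advance.
Runoff: A is ranked above B on 13 ballots, B above A on 18.

B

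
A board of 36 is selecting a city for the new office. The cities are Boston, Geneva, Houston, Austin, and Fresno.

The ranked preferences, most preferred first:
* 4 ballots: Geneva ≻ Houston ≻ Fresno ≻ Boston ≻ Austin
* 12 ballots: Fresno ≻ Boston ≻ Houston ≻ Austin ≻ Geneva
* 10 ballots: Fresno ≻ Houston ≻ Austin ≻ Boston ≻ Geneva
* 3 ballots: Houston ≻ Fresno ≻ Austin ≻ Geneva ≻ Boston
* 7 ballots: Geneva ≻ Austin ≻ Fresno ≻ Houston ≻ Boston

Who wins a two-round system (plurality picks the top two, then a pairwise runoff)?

Fresno

Round 1 first-place votes: Boston 0, Geneva 11, Houston 3, Austin 0, Fresno 22. Fresno and Geneva advance.
Runoff: Fresno is ranked above Geneva on 25 ballots, Geneva above Fresno on 11.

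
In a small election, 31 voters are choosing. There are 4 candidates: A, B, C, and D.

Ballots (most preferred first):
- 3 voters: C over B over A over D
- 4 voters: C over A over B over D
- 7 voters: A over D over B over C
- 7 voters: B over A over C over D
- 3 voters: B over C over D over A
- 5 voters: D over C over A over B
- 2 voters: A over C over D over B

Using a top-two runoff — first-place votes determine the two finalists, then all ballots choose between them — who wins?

A

Round 1 first-place votes: A 9, B 10, C 7, D 5. B and A advance.
Runoff: B is ranked above A on 13 ballots, A above B on 18.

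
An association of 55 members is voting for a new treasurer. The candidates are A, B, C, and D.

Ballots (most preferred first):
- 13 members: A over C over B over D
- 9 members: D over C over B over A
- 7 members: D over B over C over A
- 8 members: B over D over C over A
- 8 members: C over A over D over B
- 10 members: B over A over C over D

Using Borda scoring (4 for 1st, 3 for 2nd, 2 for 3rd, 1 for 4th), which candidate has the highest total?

C

A: 13×4 + 9×1 + 7×1 + 8×1 + 8×3 + 10×3 = 130
B: 13×2 + 9×2 + 7×3 + 8×4 + 8×1 + 10×4 = 145
C: 13×3 + 9×3 + 7×2 + 8×2 + 8×4 + 10×2 = 148
D: 13×1 + 9×4 + 7×4 + 8×3 + 8×2 + 10×1 = 127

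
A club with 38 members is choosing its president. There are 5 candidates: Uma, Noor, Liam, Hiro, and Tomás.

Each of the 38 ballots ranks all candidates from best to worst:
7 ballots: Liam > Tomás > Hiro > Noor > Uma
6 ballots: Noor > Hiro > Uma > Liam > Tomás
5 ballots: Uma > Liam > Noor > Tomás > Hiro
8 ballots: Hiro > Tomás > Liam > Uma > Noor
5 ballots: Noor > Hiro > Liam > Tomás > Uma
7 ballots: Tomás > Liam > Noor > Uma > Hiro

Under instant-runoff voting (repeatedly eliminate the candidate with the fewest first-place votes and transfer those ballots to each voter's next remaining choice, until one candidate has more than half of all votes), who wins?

Liam

Round 1: Uma 5, Noor 11, Liam 7, Hiro 8, Tomás 7. Uma eliminated.
Round 2: Noor 11, Liam 12, Hiro 8, Tomás 7. Tomás eliminated.
Round 3: Noor 11, Liam 19, Hiro 8. Hiro eliminated.
Round 4: Noor 11, Liam 27. Liam has a majority (≥20).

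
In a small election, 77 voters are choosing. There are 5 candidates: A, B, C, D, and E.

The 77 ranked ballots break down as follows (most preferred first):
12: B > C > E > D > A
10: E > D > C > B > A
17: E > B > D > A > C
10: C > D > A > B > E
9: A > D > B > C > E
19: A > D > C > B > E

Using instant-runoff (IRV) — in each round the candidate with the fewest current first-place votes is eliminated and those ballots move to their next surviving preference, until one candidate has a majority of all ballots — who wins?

E

Round 1: A 28, B 12, C 10, D 0, E 27. D eliminated.
Round 2: A 28, B 12, C 10, E 27. C eliminated.
Round 3: A 38, B 12, E 27. B eliminated.
Round 4: A 38, E 39. E has a majority (≥39).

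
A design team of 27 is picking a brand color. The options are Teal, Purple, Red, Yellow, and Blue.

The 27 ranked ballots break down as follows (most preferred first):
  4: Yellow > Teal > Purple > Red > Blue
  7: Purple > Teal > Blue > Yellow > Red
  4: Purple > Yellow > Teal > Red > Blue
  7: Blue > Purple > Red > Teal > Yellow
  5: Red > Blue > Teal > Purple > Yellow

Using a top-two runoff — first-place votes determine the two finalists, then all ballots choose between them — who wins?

Purple

Round 1 first-place votes: Teal 0, Purple 11, Red 5, Yellow 4, Blue 7. Purple and Blue advance.
Runoff: Purple is ranked above Blue on 15 ballots, Blue above Purple on 12.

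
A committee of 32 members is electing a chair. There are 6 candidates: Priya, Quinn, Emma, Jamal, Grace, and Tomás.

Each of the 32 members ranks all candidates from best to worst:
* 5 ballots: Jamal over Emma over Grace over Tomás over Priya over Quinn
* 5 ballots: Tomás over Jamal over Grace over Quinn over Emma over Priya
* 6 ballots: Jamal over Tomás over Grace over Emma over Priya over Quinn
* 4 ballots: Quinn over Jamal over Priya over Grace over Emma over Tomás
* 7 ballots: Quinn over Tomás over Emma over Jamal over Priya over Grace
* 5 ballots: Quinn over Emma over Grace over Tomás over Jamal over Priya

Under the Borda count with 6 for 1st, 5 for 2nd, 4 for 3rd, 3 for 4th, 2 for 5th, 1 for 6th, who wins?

Jamal

Priya: 5×2 + 5×1 + 6×2 + 4×4 + 7×2 + 5×1 = 62
Quinn: 5×1 + 5×3 + 6×1 + 4×6 + 7×6 + 5×6 = 122
Emma: 5×5 + 5×2 + 6×3 + 4×2 + 7×4 + 5×5 = 114
Jamal: 5×6 + 5×5 + 6×6 + 4×5 + 7×3 + 5×2 = 142
Grace: 5×4 + 5×4 + 6×4 + 4×3 + 7×1 + 5×4 = 103
Tomás: 5×3 + 5×6 + 6×5 + 4×1 + 7×5 + 5×3 = 129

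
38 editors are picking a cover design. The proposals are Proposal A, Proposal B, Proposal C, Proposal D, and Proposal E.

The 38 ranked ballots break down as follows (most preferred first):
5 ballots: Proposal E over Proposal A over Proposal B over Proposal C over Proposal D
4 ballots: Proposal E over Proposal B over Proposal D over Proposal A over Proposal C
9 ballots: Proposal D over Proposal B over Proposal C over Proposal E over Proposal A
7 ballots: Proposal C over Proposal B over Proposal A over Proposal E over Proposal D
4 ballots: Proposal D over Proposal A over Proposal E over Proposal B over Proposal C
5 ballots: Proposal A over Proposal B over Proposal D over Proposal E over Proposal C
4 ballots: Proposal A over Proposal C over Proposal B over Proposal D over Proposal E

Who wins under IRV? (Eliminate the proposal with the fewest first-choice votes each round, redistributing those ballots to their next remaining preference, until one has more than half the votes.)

Proposal A

Round 1: Proposal A 9, Proposal B 0, Proposal C 7, Proposal D 13, Proposal E 9. Proposal B eliminated.
Round 2: Proposal A 9, Proposal C 7, Proposal D 13, Proposal E 9. Proposal C eliminated.
Round 3: Proposal A 16, Proposal D 13, Proposal E 9. Proposal E eliminated.
Round 4: Proposal A 21, Proposal D 17. Proposal A has a majority (≥20).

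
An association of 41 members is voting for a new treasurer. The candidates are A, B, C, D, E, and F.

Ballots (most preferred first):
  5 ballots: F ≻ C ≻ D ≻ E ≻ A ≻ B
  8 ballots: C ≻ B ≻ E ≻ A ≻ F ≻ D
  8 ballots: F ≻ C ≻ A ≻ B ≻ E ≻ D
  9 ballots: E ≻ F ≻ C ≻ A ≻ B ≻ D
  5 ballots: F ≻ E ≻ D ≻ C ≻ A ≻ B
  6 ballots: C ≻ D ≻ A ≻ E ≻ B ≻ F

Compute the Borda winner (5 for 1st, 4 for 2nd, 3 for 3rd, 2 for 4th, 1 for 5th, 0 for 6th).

A: 5×1 + 8×2 + 8×3 + 9×2 + 5×1 + 6×3 = 86
B: 5×0 + 8×4 + 8×2 + 9×1 + 5×0 + 6×1 = 63
C: 5×4 + 8×5 + 8×4 + 9×3 + 5×2 + 6×5 = 159
D: 5×3 + 8×0 + 8×0 + 9×0 + 5×3 + 6×4 = 54
E: 5×2 + 8×3 + 8×1 + 9×5 + 5×4 + 6×2 = 119
F: 5×5 + 8×1 + 8×5 + 9×4 + 5×5 + 6×0 = 134

C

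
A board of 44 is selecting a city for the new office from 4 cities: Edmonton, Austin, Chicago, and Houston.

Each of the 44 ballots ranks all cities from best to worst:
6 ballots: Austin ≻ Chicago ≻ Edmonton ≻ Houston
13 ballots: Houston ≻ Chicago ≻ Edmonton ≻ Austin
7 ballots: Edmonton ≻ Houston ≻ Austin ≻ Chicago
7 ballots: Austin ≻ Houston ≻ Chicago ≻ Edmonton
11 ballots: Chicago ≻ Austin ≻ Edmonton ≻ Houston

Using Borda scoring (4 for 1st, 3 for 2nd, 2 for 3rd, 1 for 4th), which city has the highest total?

Chicago

Edmonton: 6×2 + 13×2 + 7×4 + 7×1 + 11×2 = 95
Austin: 6×4 + 13×1 + 7×2 + 7×4 + 11×3 = 112
Chicago: 6×3 + 13×3 + 7×1 + 7×2 + 11×4 = 122
Houston: 6×1 + 13×4 + 7×3 + 7×3 + 11×1 = 111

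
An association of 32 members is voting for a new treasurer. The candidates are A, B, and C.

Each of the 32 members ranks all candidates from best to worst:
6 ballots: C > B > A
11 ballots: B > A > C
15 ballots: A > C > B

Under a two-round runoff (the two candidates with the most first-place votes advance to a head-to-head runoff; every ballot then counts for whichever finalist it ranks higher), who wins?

Round 1 first-place votes: A 15, B 11, C 6. A and B advance.
Runoff: A is ranked above B on 15 ballots, B above A on 17.

B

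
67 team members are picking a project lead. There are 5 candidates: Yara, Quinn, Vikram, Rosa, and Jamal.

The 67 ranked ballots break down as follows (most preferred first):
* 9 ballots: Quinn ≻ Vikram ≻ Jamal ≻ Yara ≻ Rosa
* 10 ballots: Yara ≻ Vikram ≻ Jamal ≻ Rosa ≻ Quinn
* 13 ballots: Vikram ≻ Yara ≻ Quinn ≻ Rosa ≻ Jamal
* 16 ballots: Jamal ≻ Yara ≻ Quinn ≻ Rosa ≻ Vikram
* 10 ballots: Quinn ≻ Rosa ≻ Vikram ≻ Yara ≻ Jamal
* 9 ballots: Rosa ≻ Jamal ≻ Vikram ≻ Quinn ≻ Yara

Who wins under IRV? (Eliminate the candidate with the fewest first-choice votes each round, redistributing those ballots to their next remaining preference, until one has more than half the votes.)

Round 1: Yara 10, Quinn 19, Vikram 13, Rosa 9, Jamal 16. Rosa eliminated.
Round 2: Yara 10, Quinn 19, Vikram 13, Jamal 25. Yara eliminated.
Round 3: Quinn 19, Vikram 23, Jamal 25. Quinn eliminated.
Round 4: Vikram 42, Jamal 25. Vikram has a majority (≥34).

Vikram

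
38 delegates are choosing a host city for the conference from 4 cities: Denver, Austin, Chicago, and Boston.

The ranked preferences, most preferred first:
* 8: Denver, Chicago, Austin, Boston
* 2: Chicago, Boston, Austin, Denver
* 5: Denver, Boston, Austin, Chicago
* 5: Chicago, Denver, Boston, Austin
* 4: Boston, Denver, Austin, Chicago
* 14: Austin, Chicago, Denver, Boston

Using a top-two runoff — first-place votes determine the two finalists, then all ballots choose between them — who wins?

Denver

Round 1 first-place votes: Denver 13, Austin 14, Chicago 7, Boston 4. Austin and Denver advance.
Runoff: Austin is ranked above Denver on 16 ballots, Denver above Austin on 22.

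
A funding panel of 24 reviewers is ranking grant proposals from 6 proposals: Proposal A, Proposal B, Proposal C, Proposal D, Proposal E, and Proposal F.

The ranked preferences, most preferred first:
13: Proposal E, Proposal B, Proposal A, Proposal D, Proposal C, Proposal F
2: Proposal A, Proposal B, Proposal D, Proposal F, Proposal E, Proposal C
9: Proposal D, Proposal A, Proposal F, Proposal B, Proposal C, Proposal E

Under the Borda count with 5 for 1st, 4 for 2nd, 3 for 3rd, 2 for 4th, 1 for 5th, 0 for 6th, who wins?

Proposal A: 13×3 + 2×5 + 9×4 = 85
Proposal B: 13×4 + 2×4 + 9×2 = 78
Proposal C: 13×1 + 2×0 + 9×1 = 22
Proposal D: 13×2 + 2×3 + 9×5 = 77
Proposal E: 13×5 + 2×1 + 9×0 = 67
Proposal F: 13×0 + 2×2 + 9×3 = 31

Proposal A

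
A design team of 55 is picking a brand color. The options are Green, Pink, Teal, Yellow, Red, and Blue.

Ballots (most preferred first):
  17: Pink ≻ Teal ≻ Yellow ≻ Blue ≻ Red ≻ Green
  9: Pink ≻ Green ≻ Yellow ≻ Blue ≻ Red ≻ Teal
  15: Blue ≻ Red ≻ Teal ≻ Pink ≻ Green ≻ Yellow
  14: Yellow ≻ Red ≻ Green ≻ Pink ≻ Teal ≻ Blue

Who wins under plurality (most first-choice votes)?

First-place votes: Green 0, Pink 26, Teal 0, Yellow 14, Red 0, Blue 15.

Pink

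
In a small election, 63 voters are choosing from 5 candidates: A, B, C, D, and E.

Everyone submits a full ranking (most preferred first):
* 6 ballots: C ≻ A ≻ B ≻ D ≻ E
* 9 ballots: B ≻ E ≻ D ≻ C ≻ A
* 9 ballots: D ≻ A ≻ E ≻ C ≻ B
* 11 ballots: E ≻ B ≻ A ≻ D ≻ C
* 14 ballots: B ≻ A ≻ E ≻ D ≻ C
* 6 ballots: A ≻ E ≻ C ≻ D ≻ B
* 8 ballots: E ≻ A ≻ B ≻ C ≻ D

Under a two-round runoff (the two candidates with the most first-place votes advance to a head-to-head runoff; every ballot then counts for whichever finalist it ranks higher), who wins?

E

Round 1 first-place votes: A 6, B 23, C 6, D 9, E 19. B and E advance.
Runoff: B is ranked above E on 29 ballots, E above B on 34.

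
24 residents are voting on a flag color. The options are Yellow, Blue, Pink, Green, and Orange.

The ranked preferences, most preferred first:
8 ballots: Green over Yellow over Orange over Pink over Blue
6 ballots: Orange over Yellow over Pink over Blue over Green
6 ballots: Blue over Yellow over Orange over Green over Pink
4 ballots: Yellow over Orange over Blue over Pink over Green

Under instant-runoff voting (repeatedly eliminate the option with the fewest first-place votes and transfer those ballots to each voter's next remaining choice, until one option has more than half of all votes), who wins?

Round 1: Yellow 4, Blue 6, Pink 0, Green 8, Orange 6. Pink eliminated.
Round 2: Yellow 4, Blue 6, Green 8, Orange 6. Yellow eliminated.
Round 3: Blue 6, Green 8, Orange 10. Blue eliminated.
Round 4: Green 8, Orange 16. Orange has a majority (≥13).

Orange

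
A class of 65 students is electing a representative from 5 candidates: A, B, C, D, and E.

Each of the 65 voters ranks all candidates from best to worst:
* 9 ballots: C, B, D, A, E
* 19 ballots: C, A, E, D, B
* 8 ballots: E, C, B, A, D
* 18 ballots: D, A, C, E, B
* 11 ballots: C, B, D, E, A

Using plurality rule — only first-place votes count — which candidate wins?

C

First-place votes: A 0, B 0, C 39, D 18, E 8.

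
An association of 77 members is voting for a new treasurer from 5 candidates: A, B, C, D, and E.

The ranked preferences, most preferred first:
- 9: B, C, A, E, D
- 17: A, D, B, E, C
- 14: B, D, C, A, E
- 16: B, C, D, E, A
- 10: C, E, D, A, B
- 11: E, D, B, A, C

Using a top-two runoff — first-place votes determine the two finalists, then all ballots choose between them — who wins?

B

Round 1 first-place votes: A 17, B 39, C 10, D 0, E 11. B and A advance.
Runoff: B is ranked above A on 50 ballots, A above B on 27.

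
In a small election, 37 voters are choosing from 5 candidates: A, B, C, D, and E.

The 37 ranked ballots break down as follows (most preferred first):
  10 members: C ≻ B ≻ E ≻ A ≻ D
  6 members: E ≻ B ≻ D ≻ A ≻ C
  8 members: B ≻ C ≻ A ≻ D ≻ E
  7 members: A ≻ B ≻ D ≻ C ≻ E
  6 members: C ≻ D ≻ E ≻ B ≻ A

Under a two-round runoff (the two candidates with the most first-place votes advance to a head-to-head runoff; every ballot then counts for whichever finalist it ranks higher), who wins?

Round 1 first-place votes: A 7, B 8, C 16, D 0, E 6. C and B advance.
Runoff: C is ranked above B on 16 ballots, B above C on 21.

B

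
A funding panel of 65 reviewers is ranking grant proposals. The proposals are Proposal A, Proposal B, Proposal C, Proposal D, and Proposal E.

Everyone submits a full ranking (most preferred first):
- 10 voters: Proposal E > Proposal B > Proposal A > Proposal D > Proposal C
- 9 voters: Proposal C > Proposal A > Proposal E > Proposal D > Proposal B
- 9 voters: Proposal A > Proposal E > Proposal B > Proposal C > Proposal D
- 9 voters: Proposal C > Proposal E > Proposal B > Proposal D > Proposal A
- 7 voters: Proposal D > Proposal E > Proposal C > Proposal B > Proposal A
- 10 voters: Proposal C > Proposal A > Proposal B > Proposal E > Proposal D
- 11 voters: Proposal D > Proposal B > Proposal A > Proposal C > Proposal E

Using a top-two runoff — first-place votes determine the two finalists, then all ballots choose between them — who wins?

Round 1 first-place votes: Proposal A 9, Proposal B 0, Proposal C 28, Proposal D 18, Proposal E 10. Proposal C and Proposal D advance.
Runoff: Proposal C is ranked above Proposal D on 37 ballots, Proposal D above Proposal C on 28.

Proposal C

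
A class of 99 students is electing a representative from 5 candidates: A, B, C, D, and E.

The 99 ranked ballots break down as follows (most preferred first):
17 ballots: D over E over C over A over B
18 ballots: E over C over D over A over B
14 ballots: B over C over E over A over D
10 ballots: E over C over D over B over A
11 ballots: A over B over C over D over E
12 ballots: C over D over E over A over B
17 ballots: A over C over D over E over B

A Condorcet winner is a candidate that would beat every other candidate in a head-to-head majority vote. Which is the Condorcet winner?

C

C vs A: 71–28
C vs B: 74–25
C vs D: 82–17
C vs E: 54–45
C beats every other candidate.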